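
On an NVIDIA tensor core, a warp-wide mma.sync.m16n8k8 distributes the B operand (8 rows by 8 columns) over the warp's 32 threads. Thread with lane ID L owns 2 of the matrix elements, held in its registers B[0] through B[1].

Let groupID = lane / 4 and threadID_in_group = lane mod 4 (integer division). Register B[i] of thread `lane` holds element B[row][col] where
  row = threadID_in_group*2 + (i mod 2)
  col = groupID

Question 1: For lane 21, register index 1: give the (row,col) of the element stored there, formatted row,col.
3,5

lane 21: g=5 (21/4), t=1 (21%4)
i=1: r=1*2+1=3, c=g=5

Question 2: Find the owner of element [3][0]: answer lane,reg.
1,1

c:0=>grp=0  r:3=>tig=1,lo=1
L=0*4+1=1  i=1=1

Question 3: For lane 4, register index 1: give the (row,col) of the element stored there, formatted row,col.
lane 4→4/4=1, 4 mod 4=0
i=1  r:2·0+1→1  c:1

1,1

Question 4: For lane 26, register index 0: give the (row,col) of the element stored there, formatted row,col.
lane 26⇒26/4=6, 26 mod 4=2
i=0  r:2·2+0⇒4  c:6

4,6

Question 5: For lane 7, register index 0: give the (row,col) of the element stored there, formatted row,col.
6,1

L=7->g=7>>2=1, t=7&3=3
[0]->row 3·2+0=6  col g=1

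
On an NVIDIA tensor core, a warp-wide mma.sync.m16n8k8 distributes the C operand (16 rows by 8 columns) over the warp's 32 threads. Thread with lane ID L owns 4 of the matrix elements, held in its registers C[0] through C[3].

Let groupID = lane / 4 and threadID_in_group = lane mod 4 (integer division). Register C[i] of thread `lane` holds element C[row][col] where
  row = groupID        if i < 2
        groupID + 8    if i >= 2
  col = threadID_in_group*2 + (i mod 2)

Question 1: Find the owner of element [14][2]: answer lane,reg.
25,2

r=14→G=6,rhi=1  c=2→T=1,p=0
L=6*4+1=25  i=1*2+0=2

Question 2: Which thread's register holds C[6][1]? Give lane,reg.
24,1

r=6⇒gr=6,Rb=0  c=1⇒th=0,odd=1
L=6*4+0=24  i=0*2+1=1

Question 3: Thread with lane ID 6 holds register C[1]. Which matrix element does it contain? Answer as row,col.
lane 6: gid=1 (6/4), tid=2 (6%4)
i=1: r=1+0=1, c=2*2+1=5

1,5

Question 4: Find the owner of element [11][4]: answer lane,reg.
14,2

r=11->g=3,rb=1  c=4->t=2,b0=0
L=3*4+2=14  i=1*2+0=2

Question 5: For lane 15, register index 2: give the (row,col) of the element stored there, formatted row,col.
lane 15: g=3 (15/4), t=3 (15%4)
i=2: r=3+8=11, c=3*2+0=6

11,6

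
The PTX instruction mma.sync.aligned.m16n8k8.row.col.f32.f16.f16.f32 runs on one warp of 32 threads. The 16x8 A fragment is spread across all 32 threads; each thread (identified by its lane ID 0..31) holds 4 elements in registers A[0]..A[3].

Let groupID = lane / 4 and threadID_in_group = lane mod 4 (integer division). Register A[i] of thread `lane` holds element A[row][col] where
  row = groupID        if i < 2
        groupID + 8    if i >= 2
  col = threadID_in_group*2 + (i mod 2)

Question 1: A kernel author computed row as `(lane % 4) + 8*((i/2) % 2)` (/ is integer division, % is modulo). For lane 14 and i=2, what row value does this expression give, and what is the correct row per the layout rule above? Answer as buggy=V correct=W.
`(lane % 4) + 8*((i/2) % 2)`[14,2]->10
14: gid=3,tid=2
[2] (3+8,2*2+0) = (11,4)
row: 10 vs 11

buggy=10 correct=11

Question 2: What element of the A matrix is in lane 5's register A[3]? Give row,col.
9,3

lane 5->5/4=1, 5 mod 4=1
i=3  r:1+8->9  c:2·1+1->3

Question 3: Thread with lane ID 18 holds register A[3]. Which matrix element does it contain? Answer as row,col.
18: G=4,T=2
[3] (4+8,2*2+1) = (12,5)

12,5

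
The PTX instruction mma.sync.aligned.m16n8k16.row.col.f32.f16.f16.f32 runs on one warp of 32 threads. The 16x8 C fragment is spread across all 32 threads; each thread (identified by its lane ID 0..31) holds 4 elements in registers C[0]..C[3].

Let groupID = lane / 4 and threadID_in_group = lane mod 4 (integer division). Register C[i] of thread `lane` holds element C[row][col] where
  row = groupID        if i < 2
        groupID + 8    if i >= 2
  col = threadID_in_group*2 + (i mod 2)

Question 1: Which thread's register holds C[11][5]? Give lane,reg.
14,3

r=11⇒gr=3,Rb=1  c=5⇒th=2,odd=1
L=3*4+2=14  i=1*2+1=3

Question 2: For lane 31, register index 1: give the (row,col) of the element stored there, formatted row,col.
7,7

lane 31⇒31/4=7, 31 mod 4=3
i=1  r:7+0⇒7  c:2·3+1⇒7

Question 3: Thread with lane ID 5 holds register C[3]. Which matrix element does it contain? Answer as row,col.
9,3

lane 5: g=1 (5/4), t=1 (5%4)
i=3: r=1+8=9, c=1*2+1=3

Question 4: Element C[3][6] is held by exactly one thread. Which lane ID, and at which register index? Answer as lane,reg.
15,0

r=3->g=3,rb=0  c=6->t=3,b0=0
L=3*4+3=15  i=0*2+0=0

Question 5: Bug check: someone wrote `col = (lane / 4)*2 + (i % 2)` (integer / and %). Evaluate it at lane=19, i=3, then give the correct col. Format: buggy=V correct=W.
`(lane / 4)*2 + (i % 2)`[19,3]⇒9
L=19⇒gr=19>>2=4, th=19&3=3
[3]⇒row 4+8=12  col 3·2+1=7
col: 9 vs 7

buggy=9 correct=7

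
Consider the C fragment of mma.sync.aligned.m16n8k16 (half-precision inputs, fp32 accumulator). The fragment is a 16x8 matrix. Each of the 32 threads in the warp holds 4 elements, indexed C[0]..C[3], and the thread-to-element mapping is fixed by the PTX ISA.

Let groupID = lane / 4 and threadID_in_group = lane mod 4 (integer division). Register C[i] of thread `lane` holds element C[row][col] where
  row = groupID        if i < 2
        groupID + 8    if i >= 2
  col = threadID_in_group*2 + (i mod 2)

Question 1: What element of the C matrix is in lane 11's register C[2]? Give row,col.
10,6

lane 11->11/4=2, 11 mod 4=3
i=2  r:2+8->10  c:2·3+0->6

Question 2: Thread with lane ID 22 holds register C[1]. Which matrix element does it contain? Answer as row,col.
5,5

22: grp=5,tig=2
[1] (5+0,2*2+1) = (5,5)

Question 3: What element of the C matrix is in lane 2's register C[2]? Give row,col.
lane 2: gid=0 (2/4), tid=2 (2%4)
i=2: r=0+8=8, c=2*2+0=4

8,4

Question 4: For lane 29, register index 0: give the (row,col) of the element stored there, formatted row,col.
7,2

29: gr=7,th=1
[0] (7+0,1*2+0) = (7,2)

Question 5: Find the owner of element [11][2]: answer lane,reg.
r=11->g=3,rb=1  c=2->t=1,b0=0
L=3*4+1=13  i=1*2+0=2

13,2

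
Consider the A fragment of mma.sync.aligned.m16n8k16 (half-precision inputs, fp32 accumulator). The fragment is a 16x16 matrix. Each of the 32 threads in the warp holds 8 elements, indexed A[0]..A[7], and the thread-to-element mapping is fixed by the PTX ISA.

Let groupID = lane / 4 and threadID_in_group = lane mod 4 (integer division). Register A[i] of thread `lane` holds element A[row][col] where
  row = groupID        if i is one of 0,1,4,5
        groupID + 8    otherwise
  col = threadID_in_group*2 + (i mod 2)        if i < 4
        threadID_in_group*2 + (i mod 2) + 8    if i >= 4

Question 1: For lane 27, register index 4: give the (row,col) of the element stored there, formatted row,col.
27: g=6,t=3
[4] (6+0,3*2+0+8) = (6,14)

6,14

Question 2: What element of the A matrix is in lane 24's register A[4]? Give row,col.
24: grp=6,tig=0
[4] (6+0,0*2+0+8) = (6,8)

6,8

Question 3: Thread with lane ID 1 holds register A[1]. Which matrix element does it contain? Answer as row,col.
1: gr=0,th=1
[1] (0+0,1*2+1+0) = (0,3)

0,3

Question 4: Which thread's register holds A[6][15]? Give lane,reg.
r=6->g=6,rb=0  c=15->cb=1,t=3,b0=1
L=6*4+3=27  i=1*4+0*2+1=5

27,5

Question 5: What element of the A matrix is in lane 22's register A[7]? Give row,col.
lane 22->22/4=5, 22 mod 4=2
i=7  r:5+8->13  c:2·2+1+8->13

13,13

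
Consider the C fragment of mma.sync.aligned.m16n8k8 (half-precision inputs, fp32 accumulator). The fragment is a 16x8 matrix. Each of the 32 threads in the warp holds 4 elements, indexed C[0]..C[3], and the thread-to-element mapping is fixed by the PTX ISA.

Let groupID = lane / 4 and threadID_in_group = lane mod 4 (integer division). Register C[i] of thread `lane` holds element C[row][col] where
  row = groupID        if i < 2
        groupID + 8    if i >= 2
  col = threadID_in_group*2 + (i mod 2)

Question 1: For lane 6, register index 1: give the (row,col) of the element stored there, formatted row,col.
1,5

lane 6: gid=1 (6/4), tid=2 (6%4)
i=1: r=1+0=1, c=2*2+1=5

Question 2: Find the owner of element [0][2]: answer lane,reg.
1,0

r:0=>grp=0,rB=0  c:2=>tig=1,lo=0
L=0*4+1=1  i=0*2+0=0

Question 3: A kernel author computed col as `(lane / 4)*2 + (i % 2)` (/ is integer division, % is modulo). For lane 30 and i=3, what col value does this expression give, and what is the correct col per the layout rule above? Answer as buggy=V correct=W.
buggy=15 correct=5

`(lane / 4)*2 + (i % 2)`[30,3]->15
L=30->gid=30>>2=7, tid=30&3=2
[3]->row 7+8=15  col 2·2+1=5
col: 15 vs 5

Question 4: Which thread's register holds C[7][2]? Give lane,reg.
r:7=>grp=7,rB=0  c:2=>tig=1,lo=0
L=7*4+1=29  i=0*2+0=0

29,0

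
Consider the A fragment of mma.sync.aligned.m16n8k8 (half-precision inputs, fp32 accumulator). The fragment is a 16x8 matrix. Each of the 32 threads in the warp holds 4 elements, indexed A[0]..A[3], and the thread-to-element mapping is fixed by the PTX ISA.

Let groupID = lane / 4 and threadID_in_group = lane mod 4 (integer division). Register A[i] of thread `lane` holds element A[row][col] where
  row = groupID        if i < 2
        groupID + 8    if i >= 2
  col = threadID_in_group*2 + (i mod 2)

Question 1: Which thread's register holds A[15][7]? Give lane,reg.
r=15->g=7,rb=1  c=7->t=3,b0=1
L=7*4+3=31  i=1*2+1=3

31,3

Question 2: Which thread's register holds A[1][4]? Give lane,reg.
r: 1->gid=1,r8=0  c: 4->tid=2,i&1=0
L=1*4+2=6  i=0*2+0=0

6,0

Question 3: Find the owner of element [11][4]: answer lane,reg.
14,2

r=11⇒gr=3,Rb=1  c=4⇒th=2,odd=0
L=3*4+2=14  i=1*2+0=2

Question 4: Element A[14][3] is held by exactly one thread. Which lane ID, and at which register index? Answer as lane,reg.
25,3

r: 14->gid=6,r8=1  c: 3->tid=1,i&1=1
L=6*4+1=25  i=1*2+1=3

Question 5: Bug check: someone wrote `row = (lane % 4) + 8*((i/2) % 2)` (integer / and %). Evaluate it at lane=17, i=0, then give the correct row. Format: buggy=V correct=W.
`(lane % 4) + 8*((i/2) % 2)`[17,0]⇒1
17: gr=4,th=1
[0] (4+0,1*2+0) = (4,2)
row: 1 vs 4

buggy=1 correct=4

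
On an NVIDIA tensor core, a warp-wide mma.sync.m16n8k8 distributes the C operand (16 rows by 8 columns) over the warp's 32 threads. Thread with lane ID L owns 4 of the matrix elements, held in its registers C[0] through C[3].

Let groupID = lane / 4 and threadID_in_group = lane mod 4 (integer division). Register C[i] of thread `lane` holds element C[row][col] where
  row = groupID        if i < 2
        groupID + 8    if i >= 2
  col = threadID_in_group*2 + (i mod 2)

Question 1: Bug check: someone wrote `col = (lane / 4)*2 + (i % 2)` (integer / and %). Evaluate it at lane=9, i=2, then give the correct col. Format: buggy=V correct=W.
buggy=4 correct=2

`(lane / 4)*2 + (i % 2)`[9,2]->4
L=9->g=9>>2=2, t=9&3=1
[2]->row 2+8=10  col 1·2+0=2
col: 4 vs 2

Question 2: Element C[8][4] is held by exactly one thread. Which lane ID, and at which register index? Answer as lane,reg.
r=8⇒gr=0,Rb=1  c=4⇒th=2,odd=0
L=0*4+2=2  i=1*2+0=2

2,2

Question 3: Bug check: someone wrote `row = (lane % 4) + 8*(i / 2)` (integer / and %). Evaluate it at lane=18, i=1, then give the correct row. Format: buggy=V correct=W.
buggy=2 correct=4

`(lane % 4) + 8*(i / 2)`[18,1]=>2
lane 18: grp=4 (18/4), tig=2 (18%4)
i=1: r=4+0=4, c=2*2+1=5
row: 2 vs 4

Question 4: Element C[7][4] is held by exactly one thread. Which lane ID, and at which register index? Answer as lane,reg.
r:7=>grp=7,rB=0  c:4=>tig=2,lo=0
L=7*4+2=30  i=0*2+0=0

30,0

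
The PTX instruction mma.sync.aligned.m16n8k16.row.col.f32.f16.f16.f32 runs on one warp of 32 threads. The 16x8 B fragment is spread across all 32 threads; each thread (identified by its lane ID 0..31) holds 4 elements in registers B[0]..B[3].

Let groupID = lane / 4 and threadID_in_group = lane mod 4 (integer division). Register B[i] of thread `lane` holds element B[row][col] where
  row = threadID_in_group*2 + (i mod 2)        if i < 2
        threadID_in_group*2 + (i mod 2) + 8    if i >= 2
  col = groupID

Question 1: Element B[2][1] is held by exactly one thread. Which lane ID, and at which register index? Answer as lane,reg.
c: 1->gid=1  r: 2->r8=0,tid=1,i&1=0
L=1*4+1=5  i=0*2+0=0

5,0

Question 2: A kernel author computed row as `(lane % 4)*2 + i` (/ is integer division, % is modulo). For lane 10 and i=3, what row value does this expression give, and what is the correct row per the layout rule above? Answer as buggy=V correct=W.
`(lane % 4)*2 + i`[10,3]→7
lane 10→10/4=2, 10 mod 4=2
i=3  r:2·2+1+8→13  c:2
row: 7 vs 13

buggy=7 correct=13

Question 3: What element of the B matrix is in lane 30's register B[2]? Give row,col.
lane 30⇒30/4=7, 30 mod 4=2
i=2  r:2·2+0+8⇒12  c:7

12,7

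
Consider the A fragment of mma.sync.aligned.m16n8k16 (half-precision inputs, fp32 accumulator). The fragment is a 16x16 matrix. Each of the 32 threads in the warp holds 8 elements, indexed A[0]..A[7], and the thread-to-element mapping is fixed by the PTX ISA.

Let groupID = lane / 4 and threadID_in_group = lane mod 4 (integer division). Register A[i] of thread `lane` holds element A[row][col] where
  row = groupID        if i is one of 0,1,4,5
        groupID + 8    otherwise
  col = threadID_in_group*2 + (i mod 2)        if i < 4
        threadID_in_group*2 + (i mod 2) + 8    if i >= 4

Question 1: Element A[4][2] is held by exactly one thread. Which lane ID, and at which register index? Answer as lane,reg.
r: 4->gid=4,r8=0  c: 2->c8=0,tid=1,i&1=0
L=4*4+1=17  i=0*4+0*2+0=0

17,0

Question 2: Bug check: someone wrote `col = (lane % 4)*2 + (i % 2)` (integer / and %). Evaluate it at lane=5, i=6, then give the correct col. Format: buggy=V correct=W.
buggy=2 correct=10

`(lane % 4)*2 + (i % 2)`[5,6]->2
L=5->g=5>>2=1, t=5&3=1
[6]->row 1+8=9  col 1·2+0+8=10
col: 2 vs 10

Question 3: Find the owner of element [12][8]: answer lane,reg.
r: 12->gid=4,r8=1  c: 8->c8=1,tid=0,i&1=0
L=4*4+0=16  i=1*4+1*2+0=6

16,6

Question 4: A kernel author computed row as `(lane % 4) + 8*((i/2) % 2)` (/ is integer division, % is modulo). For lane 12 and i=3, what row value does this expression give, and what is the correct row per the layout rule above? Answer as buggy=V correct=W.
`(lane % 4) + 8*((i/2) % 2)`[12,3]→8
lane 12: G=3 (12/4), T=0 (12%4)
i=3: r=3+8=11, c=0*2+1+0=1
row: 8 vs 11

buggy=8 correct=11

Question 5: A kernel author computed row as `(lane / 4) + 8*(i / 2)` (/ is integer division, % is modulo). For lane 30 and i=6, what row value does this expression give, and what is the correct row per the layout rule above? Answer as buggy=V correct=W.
buggy=31 correct=15

`(lane / 4) + 8*(i / 2)`[30,6]->31
30: g=7,t=2
[6] (7+8,2*2+0+8) = (15,12)
row: 31 vs 15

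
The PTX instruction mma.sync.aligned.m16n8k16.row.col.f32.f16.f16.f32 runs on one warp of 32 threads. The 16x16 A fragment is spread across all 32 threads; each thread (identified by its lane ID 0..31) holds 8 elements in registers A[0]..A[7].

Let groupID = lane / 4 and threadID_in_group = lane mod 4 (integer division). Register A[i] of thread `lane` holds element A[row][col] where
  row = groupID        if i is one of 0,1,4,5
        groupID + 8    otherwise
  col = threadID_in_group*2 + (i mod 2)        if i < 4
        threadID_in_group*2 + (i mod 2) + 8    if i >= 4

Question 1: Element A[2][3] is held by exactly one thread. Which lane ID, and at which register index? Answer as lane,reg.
9,1

r=2⇒gr=2,Rb=0  c=3⇒Cb=0,th=1,odd=1
L=2*4+1=9  i=0*4+0*2+1=1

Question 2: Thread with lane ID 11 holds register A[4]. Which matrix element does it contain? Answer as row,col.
lane 11: gr=2 (11/4), th=3 (11%4)
i=4: r=2+0=2, c=3*2+0+8=14

2,14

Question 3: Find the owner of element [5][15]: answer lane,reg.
23,5

r:5=>grp=5,rB=0  c:15=>cB=1,tig=3,lo=1
L=5*4+3=23  i=1*4+0*2+1=5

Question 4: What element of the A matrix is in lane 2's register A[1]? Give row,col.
0,5

lane 2->2/4=0, 2 mod 4=2
i=1  r:0+0->0  c:2·2+1+0->5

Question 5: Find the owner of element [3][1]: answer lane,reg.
12,1

r:3=>grp=3,rB=0  c:1=>cB=0,tig=0,lo=1
L=3*4+0=12  i=0*4+0*2+1=1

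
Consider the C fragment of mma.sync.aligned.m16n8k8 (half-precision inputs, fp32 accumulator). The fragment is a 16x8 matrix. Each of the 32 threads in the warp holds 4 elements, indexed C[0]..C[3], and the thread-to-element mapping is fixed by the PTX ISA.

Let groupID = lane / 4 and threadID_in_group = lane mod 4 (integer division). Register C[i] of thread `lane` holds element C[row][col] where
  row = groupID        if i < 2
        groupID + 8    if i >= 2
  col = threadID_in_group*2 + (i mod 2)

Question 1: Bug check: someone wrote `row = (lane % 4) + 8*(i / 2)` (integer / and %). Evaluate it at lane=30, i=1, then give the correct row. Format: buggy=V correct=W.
buggy=2 correct=7

`(lane % 4) + 8*(i / 2)`[30,1]->2
L=30->gid=30>>2=7, tid=30&3=2
[1]->row 7+0=7  col 2·2+1=5
row: 2 vs 7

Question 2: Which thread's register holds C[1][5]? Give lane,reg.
6,1

r=1⇒gr=1,Rb=0  c=5⇒th=2,odd=1
L=1*4+2=6  i=0*2+1=1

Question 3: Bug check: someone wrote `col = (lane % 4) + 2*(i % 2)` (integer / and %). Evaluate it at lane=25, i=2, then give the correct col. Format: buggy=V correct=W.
`(lane % 4) + 2*(i % 2)`[25,2]→1
L=25→G=25>>2=6, T=25&3=1
[2]→row 6+8=14  col 1·2+0=2
col: 1 vs 2

buggy=1 correct=2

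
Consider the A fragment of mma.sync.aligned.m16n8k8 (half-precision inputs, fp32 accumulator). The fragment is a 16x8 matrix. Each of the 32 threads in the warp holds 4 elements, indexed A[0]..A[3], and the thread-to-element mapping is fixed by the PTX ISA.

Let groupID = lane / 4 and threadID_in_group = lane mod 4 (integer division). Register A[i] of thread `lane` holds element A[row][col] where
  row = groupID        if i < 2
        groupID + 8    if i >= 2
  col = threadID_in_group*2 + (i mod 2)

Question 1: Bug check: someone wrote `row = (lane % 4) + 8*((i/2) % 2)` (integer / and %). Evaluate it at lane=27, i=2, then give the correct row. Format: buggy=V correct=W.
buggy=11 correct=14

`(lane % 4) + 8*((i/2) % 2)`[27,2]⇒11
L=27⇒gr=27>>2=6, th=27&3=3
[2]⇒row 6+8=14  col 3·2+0=6
row: 11 vs 14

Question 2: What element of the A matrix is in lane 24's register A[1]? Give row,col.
6,1

24: gr=6,th=0
[1] (6+0,0*2+1) = (6,1)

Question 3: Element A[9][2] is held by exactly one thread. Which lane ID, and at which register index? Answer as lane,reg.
r=9->g=1,rb=1  c=2->t=1,b0=0
L=1*4+1=5  i=1*2+0=2

5,2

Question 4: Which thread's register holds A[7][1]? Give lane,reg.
28,1

r:7=>grp=7,rB=0  c:1=>tig=0,lo=1
L=7*4+0=28  i=0*2+1=1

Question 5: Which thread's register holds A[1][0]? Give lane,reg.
r:1=>grp=1,rB=0  c:0=>tig=0,lo=0
L=1*4+0=4  i=0*2+0=0

4,0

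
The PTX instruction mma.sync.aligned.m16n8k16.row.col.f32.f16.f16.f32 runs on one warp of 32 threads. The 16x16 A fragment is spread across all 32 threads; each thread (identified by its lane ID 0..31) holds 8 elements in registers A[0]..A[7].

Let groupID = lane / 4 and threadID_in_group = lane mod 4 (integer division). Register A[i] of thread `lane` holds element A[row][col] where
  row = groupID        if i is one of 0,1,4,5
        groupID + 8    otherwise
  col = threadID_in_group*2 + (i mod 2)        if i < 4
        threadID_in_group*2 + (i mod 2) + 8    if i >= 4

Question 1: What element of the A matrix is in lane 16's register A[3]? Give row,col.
lane 16: grp=4 (16/4), tig=0 (16%4)
i=3: r=4+8=12, c=0*2+1+0=1

12,1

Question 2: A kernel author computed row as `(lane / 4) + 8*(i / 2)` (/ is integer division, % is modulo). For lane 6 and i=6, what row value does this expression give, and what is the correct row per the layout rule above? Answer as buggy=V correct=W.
`(lane / 4) + 8*(i / 2)`[6,6]->25
lane 6: g=1 (6/4), t=2 (6%4)
i=6: r=1+8=9, c=2*2+0+8=12
row: 25 vs 9

buggy=25 correct=9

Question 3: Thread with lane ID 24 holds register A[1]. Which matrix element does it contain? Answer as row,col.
lane 24->24/4=6, 24 mod 4=0
i=1  r:6+0->6  c:2·0+1+0->1

6,1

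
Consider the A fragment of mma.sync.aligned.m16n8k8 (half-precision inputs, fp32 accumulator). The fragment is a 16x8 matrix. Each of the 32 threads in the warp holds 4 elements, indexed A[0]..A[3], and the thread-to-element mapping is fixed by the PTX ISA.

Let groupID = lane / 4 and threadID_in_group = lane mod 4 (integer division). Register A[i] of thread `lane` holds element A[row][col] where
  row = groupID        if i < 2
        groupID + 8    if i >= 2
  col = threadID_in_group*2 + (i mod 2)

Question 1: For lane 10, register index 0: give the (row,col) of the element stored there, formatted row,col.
L=10⇒gr=10>>2=2, th=10&3=2
[0]⇒row 2+0=2  col 2·2+0=4

2,4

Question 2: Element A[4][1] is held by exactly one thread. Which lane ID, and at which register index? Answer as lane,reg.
r=4⇒gr=4,Rb=0  c=1⇒th=0,odd=1
L=4*4+0=16  i=0*2+1=1

16,1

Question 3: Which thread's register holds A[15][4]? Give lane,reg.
r=15⇒gr=7,Rb=1  c=4⇒th=2,odd=0
L=7*4+2=30  i=1*2+0=2

30,2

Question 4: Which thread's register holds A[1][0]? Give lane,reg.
4,0

r: 1->gid=1,r8=0  c: 0->tid=0,i&1=0
L=1*4+0=4  i=0*2+0=0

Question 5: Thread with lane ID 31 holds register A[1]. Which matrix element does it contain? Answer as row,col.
7,7

L=31→G=31>>2=7, T=31&3=3
[1]→row 7+0=7  col 3·2+1=7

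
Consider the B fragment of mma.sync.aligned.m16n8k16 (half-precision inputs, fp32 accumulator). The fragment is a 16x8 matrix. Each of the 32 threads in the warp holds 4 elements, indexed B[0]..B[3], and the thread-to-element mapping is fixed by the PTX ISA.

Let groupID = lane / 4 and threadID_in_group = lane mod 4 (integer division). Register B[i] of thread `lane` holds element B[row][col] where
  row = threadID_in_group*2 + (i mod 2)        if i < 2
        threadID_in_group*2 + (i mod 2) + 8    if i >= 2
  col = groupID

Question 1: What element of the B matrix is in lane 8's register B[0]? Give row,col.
0,2

L=8->g=8>>2=2, t=8&3=0
[0]->row 0·2+0+0=0  col g=2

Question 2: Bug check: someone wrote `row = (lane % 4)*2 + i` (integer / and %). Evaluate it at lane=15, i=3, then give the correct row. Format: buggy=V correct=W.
`(lane % 4)*2 + i`[15,3]→9
lane 15→15/4=3, 15 mod 4=3
i=3  r:2·3+1+8→15  c:3
row: 9 vs 15

buggy=9 correct=15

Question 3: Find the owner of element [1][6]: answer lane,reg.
24,1

c=6->g=6  r=1->rb=0,t=0,b0=1
L=6*4+0=24  i=0*2+1=1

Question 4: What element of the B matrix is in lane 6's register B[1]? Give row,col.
5,1

L=6⇒gr=6>>2=1, th=6&3=2
[1]⇒row 2·2+1+0=5  col gr=1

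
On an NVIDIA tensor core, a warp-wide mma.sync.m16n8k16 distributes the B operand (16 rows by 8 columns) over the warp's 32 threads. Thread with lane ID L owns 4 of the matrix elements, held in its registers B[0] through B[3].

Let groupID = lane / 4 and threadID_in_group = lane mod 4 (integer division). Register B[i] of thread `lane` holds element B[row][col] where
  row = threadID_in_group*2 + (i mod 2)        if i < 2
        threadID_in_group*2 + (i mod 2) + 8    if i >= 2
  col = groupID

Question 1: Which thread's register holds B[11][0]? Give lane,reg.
1,3

c=0→G=0  r=11→rhi=1,T=1,p=1
L=0*4+1=1  i=1*2+1=3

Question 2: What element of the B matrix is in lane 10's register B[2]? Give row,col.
10: g=2,t=2
[2] (2*2+0+8,2) = (12,2)

12,2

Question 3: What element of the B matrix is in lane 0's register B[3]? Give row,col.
9,0

0: G=0,T=0
[3] (0*2+1+8,0) = (9,0)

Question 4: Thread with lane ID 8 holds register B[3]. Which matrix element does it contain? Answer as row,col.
lane 8->8/4=2, 8 mod 4=0
i=3  r:2·0+1+8->9  c:2

9,2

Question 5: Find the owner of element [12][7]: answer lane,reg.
30,2

c=7->g=7  r=12->rb=1,t=2,b0=0
L=7*4+2=30  i=1*2+0=2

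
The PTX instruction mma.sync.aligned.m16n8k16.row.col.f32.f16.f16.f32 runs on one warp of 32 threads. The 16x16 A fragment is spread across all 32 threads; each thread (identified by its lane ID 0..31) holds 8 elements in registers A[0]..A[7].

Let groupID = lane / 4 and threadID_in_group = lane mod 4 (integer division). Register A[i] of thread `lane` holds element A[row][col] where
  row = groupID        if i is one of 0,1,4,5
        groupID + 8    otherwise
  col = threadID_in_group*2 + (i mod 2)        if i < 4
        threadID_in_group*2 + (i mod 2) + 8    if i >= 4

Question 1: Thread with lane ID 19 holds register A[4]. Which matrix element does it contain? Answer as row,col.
L=19->gid=19>>2=4, tid=19&3=3
[4]->row 4+0=4  col 3·2+0+8=14

4,14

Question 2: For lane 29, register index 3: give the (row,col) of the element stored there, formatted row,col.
15,3

L=29->gid=29>>2=7, tid=29&3=1
[3]->row 7+8=15  col 1·2+1+0=3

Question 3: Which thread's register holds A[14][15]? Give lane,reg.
27,7

r=14->g=6,rb=1  c=15->cb=1,t=3,b0=1
L=6*4+3=27  i=1*4+1*2+1=7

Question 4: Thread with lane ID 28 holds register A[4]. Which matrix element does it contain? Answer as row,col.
L=28->gid=28>>2=7, tid=28&3=0
[4]->row 7+0=7  col 0·2+0+8=8

7,8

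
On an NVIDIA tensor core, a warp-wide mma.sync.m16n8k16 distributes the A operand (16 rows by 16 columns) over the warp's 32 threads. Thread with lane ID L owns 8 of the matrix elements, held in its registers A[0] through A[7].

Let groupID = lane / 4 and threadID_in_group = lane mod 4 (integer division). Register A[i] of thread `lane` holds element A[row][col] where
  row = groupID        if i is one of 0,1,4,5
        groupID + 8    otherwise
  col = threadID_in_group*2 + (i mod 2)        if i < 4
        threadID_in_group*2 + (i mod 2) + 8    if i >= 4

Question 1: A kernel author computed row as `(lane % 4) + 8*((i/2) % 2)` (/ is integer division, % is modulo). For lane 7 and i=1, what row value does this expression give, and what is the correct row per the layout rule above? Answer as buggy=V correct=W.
buggy=3 correct=1

`(lane % 4) + 8*((i/2) % 2)`[7,1]⇒3
L=7⇒gr=7>>2=1, th=7&3=3
[1]⇒row 1+0=1  col 3·2+1+0=7
row: 3 vs 1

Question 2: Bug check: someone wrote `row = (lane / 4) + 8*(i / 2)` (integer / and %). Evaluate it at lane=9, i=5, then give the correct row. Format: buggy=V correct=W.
`(lane / 4) + 8*(i / 2)`[9,5]=>18
L=9=>grp=9>>2=2, tig=9&3=1
[5]=>row 2+0=2  col 1·2+1+8=11
row: 18 vs 2

buggy=18 correct=2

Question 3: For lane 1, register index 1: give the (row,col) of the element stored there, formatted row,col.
L=1⇒gr=1>>2=0, th=1&3=1
[1]⇒row 0+0=0  col 1·2+1+0=3

0,3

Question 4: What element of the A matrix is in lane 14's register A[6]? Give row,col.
11,12

14: gid=3,tid=2
[6] (3+8,2*2+0+8) = (11,12)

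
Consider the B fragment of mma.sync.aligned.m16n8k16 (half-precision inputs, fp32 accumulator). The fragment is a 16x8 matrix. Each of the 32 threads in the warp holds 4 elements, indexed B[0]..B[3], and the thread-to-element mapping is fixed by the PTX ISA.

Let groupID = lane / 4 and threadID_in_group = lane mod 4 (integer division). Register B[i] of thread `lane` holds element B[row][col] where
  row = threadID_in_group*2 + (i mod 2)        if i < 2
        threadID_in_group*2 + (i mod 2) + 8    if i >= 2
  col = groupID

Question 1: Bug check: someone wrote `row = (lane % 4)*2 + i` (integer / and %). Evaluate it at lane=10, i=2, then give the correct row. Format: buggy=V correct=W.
`(lane % 4)*2 + i`[10,2]->6
lane 10->10/4=2, 10 mod 4=2
i=2  r:2·2+0+8->12  c:2
row: 6 vs 12

buggy=6 correct=12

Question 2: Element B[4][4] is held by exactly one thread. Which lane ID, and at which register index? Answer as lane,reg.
c: 4->gid=4  r: 4->r8=0,tid=2,i&1=0
L=4*4+2=18  i=0*2+0=0

18,0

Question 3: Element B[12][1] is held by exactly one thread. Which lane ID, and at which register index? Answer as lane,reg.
6,2

c: 1->gid=1  r: 12->r8=1,tid=2,i&1=0
L=1*4+2=6  i=1*2+0=2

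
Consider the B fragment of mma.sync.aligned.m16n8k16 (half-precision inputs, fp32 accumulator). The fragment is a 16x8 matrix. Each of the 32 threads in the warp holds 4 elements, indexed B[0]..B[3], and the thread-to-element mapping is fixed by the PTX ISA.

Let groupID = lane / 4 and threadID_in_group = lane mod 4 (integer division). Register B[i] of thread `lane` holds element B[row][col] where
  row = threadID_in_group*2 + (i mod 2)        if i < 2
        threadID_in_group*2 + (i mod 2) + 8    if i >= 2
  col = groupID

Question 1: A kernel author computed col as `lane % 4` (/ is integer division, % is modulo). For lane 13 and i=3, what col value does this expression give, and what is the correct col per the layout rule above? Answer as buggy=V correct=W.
buggy=1 correct=3

`lane % 4`[13,3]->1
L=13->g=13>>2=3, t=13&3=1
[3]->row 1·2+1+8=11  col g=3
col: 1 vs 3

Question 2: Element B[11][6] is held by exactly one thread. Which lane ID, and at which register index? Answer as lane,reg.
c:6=>grp=6  r:11=>rB=1,tig=1,lo=1
L=6*4+1=25  i=1*2+1=3

25,3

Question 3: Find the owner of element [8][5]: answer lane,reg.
20,2

c: 5->gid=5  r: 8->r8=1,tid=0,i&1=0
L=5*4+0=20  i=1*2+0=2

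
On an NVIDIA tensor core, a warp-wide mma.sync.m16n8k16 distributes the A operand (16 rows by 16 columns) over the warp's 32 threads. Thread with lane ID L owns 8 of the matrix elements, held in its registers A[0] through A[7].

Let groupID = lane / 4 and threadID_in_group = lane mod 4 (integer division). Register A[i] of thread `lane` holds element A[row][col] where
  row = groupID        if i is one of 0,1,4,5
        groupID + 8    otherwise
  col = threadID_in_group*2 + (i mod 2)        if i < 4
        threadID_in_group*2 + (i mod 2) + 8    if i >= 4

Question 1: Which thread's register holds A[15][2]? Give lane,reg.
r=15⇒gr=7,Rb=1  c=2⇒Cb=0,th=1,odd=0
L=7*4+1=29  i=0*4+1*2+0=2

29,2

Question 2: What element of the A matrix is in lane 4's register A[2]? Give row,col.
4: gr=1,th=0
[2] (1+8,0*2+0+0) = (9,0)

9,0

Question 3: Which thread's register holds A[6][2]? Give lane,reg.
r: 6->gid=6,r8=0  c: 2->c8=0,tid=1,i&1=0
L=6*4+1=25  i=0*4+0*2+0=0

25,0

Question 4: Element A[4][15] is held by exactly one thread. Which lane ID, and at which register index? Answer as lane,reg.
r=4->g=4,rb=0  c=15->cb=1,t=3,b0=1
L=4*4+3=19  i=1*4+0*2+1=5

19,5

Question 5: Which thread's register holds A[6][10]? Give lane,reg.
r: 6->gid=6,r8=0  c: 10->c8=1,tid=1,i&1=0
L=6*4+1=25  i=1*4+0*2+0=4

25,4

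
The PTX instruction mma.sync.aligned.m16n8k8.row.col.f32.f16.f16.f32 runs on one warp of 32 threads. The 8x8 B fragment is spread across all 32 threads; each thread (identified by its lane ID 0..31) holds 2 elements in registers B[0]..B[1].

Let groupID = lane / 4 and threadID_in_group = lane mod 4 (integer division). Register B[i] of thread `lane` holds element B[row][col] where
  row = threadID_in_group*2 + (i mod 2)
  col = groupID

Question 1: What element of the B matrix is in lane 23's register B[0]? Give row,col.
lane 23: G=5 (23/4), T=3 (23%4)
i=0: r=3*2+0=6, c=G=5

6,5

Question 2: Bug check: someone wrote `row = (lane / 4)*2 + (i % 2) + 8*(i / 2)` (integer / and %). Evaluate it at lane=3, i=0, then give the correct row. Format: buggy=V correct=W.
buggy=0 correct=6

`(lane / 4)*2 + (i % 2) + 8*(i / 2)`[3,0]->0
lane 3->3/4=0, 3 mod 4=3
i=0  r:2·3+0->6  c:0
row: 0 vs 6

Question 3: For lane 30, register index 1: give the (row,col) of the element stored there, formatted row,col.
5,7

lane 30: g=7 (30/4), t=2 (30%4)
i=1: r=2*2+1=5, c=g=7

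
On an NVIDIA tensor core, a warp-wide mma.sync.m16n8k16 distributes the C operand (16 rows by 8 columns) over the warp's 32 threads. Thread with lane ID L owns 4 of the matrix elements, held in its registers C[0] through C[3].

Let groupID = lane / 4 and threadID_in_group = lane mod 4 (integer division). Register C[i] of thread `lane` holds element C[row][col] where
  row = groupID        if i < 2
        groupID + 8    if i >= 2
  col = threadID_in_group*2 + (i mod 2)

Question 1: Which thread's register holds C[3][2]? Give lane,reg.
13,0

r=3⇒gr=3,Rb=0  c=2⇒th=1,odd=0
L=3*4+1=13  i=0*2+0=0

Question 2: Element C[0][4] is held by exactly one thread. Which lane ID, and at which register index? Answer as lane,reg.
r=0->g=0,rb=0  c=4->t=2,b0=0
L=0*4+2=2  i=0*2+0=0

2,0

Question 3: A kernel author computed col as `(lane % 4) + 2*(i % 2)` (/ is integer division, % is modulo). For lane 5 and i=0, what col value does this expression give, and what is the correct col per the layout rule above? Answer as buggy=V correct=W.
buggy=1 correct=2

`(lane % 4) + 2*(i % 2)`[5,0]->1
L=5->g=5>>2=1, t=5&3=1
[0]->row 1+0=1  col 1·2+0=2
col: 1 vs 2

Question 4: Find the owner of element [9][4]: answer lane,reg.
r=9->g=1,rb=1  c=4->t=2,b0=0
L=1*4+2=6  i=1*2+0=2

6,2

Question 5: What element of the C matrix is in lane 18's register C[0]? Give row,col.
4,4

lane 18->18/4=4, 18 mod 4=2
i=0  r:4+0->4  c:2·2+0->4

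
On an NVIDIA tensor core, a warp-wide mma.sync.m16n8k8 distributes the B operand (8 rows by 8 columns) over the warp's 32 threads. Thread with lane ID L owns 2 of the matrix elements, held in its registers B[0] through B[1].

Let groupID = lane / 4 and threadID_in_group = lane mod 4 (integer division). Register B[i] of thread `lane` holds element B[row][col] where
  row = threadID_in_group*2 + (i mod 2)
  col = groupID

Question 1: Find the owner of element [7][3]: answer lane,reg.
15,1

c:3=>grp=3  r:7=>tig=3,lo=1
L=3*4+3=15  i=1=1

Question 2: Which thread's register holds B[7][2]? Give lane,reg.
c:2=>grp=2  r:7=>tig=3,lo=1
L=2*4+3=11  i=1=1

11,1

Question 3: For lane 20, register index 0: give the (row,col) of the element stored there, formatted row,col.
20: grp=5,tig=0
[0] (0*2+0,5) = (0,5)

0,5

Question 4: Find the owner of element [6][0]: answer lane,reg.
3,0

c: 0->gid=0  r: 6->tid=3,i&1=0
L=0*4+3=3  i=0=0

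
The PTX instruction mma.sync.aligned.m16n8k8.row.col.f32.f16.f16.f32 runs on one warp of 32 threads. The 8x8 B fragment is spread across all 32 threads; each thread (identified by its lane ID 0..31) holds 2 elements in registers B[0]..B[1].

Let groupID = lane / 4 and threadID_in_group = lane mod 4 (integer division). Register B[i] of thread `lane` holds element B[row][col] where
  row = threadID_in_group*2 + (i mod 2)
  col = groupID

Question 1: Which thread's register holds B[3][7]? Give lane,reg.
29,1

c:7=>grp=7  r:3=>tig=1,lo=1
L=7*4+1=29  i=1=1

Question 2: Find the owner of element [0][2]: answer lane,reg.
8,0

c: 2->gid=2  r: 0->tid=0,i&1=0
L=2*4+0=8  i=0=0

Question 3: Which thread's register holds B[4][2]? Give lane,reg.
10,0

c=2→G=2  r=4→T=2,p=0
L=2*4+2=10  i=0=0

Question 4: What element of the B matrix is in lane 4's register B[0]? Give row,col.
0,1

lane 4=>4/4=1, 4 mod 4=0
i=0  r:2·0+0=>0  c:1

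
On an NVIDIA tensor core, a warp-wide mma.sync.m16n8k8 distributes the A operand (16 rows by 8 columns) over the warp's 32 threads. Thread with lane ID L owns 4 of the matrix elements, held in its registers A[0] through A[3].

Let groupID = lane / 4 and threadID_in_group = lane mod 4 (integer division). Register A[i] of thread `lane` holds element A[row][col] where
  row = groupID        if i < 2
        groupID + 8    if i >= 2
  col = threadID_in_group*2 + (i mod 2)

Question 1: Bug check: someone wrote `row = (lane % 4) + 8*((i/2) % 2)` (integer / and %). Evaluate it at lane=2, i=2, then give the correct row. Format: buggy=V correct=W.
buggy=10 correct=8

`(lane % 4) + 8*((i/2) % 2)`[2,2]⇒10
L=2⇒gr=2>>2=0, th=2&3=2
[2]⇒row 0+8=8  col 2·2+0=4
row: 10 vs 8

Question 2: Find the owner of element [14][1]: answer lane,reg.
r=14->g=6,rb=1  c=1->t=0,b0=1
L=6*4+0=24  i=1*2+1=3

24,3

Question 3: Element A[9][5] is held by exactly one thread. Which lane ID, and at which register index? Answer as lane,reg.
r:9=>grp=1,rB=1  c:5=>tig=2,lo=1
L=1*4+2=6  i=1*2+1=3

6,3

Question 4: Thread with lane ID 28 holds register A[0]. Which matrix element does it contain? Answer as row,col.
7,0

L=28⇒gr=28>>2=7, th=28&3=0
[0]⇒row 7+0=7  col 0·2+0=0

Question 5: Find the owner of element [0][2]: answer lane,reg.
r=0->g=0,rb=0  c=2->t=1,b0=0
L=0*4+1=1  i=0*2+0=0

1,0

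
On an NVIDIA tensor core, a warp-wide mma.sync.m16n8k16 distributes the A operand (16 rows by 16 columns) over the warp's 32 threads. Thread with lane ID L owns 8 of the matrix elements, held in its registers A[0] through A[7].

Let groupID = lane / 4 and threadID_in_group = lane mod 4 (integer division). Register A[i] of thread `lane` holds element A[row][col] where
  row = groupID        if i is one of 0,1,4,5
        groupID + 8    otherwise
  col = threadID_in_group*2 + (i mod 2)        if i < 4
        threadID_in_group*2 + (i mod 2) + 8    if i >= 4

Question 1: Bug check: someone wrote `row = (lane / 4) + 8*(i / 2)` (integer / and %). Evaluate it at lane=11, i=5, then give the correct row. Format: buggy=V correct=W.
buggy=18 correct=2

`(lane / 4) + 8*(i / 2)`[11,5]->18
11: gid=2,tid=3
[5] (2+0,3*2+1+8) = (2,15)
row: 18 vs 2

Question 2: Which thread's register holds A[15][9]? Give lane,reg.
28,7

r=15->g=7,rb=1  c=9->cb=1,t=0,b0=1
L=7*4+0=28  i=1*4+1*2+1=7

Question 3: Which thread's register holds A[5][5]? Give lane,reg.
22,1

r: 5->gid=5,r8=0  c: 5->c8=0,tid=2,i&1=1
L=5*4+2=22  i=0*4+0*2+1=1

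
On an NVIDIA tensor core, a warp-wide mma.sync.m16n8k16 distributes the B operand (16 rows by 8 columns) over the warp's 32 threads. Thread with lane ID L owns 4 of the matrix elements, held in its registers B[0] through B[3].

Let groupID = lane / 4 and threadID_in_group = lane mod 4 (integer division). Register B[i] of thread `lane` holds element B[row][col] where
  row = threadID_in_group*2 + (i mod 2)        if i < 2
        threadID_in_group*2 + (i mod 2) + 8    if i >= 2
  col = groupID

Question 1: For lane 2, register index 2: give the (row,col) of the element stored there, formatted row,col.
lane 2->2/4=0, 2 mod 4=2
i=2  r:2·2+0+8->12  c:0

12,0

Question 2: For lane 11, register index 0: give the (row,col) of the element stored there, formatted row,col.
6,2

lane 11: gid=2 (11/4), tid=3 (11%4)
i=0: r=3*2+0+0=6, c=gid=2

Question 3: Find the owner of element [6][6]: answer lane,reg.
c:6=>grp=6  r:6=>rB=0,tig=3,lo=0
L=6*4+3=27  i=0*2+0=0

27,0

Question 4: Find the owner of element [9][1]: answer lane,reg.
4,3

c=1⇒gr=1  r=9⇒Rb=1,th=0,odd=1
L=1*4+0=4  i=1*2+1=3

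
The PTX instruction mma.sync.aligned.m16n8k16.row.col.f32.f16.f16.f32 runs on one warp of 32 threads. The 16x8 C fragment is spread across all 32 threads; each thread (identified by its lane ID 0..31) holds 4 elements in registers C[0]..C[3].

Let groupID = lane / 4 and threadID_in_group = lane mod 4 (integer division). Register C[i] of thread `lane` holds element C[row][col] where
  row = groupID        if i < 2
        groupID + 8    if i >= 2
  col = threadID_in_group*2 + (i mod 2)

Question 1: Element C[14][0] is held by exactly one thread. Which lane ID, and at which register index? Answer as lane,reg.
r=14⇒gr=6,Rb=1  c=0⇒th=0,odd=0
L=6*4+0=24  i=1*2+0=2

24,2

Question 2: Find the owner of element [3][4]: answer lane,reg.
14,0

r=3⇒gr=3,Rb=0  c=4⇒th=2,odd=0
L=3*4+2=14  i=0*2+0=0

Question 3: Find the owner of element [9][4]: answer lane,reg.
6,2

r=9→G=1,rhi=1  c=4→T=2,p=0
L=1*4+2=6  i=1*2+0=2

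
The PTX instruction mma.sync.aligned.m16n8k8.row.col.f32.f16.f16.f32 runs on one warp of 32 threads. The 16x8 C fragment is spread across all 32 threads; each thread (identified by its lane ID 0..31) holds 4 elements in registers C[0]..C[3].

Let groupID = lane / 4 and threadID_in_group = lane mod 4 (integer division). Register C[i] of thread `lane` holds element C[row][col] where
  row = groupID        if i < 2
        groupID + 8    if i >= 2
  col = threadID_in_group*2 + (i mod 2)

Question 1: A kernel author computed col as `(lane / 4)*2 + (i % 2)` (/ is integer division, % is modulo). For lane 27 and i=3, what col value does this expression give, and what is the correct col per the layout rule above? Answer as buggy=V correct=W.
`(lane / 4)*2 + (i % 2)`[27,3]→13
27: G=6,T=3
[3] (6+8,3*2+1) = (14,7)
col: 13 vs 7

buggy=13 correct=7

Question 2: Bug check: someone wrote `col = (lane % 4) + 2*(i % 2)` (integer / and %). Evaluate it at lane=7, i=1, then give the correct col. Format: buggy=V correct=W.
buggy=5 correct=7

`(lane % 4) + 2*(i % 2)`[7,1]->5
7: gid=1,tid=3
[1] (1+0,3*2+1) = (1,7)
col: 5 vs 7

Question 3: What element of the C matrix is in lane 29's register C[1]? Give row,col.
7,3

lane 29→29/4=7, 29 mod 4=1
i=1  r:7+0→7  c:2·1+1→3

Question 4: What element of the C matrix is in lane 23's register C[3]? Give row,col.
13,7

lane 23: grp=5 (23/4), tig=3 (23%4)
i=3: r=5+8=13, c=3*2+1=7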